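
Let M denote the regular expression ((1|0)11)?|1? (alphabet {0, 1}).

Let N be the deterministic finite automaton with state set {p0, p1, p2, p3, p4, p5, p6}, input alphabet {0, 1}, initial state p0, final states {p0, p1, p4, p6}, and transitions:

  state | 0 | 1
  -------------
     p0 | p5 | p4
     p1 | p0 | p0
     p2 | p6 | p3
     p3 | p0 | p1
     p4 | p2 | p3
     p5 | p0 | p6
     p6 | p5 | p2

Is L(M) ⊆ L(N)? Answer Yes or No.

The string 011 is in L(M) but not in L(N).
So L(M) ⊄ L(N).

No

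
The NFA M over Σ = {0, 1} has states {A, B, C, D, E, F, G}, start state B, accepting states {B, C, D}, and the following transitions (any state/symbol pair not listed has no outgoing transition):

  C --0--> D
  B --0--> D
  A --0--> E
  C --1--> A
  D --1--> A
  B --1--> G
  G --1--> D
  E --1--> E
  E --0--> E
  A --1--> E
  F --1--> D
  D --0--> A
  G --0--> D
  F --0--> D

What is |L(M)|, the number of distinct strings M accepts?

The useful subgraph on states {B, D, G} is acyclic, so L(M) is finite; the longest accepting path visits 3 useful states, giving maximum string length 2.
Counting accepting paths from B by length: 1 of length 0, 1 of length 1, 2 of length 2. Total 4.

4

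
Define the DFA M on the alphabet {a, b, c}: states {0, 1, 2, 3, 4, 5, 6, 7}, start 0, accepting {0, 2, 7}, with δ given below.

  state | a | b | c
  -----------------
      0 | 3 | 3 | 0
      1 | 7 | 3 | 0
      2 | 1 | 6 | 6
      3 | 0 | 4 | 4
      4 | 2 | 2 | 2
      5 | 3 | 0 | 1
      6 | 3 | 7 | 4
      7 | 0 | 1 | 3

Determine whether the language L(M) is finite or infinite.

infinite

State 0 is reachable from the start and can reach an accepting state, and it lies on the cycle 0 → 0.
Traversing that cycle any number of times yields accepted strings of unbounded length, so the language is infinite.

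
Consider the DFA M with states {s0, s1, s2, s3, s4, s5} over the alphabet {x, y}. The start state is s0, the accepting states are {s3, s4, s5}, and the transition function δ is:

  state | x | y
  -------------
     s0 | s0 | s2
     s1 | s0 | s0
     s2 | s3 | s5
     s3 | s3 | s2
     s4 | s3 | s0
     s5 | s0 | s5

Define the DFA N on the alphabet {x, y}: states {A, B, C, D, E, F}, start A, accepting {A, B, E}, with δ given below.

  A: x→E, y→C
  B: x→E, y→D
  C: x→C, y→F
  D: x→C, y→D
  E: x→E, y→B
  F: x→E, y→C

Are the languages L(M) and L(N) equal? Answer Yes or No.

The string yx is accepted by M but rejected by N.
So L(M) ≠ L(N).

No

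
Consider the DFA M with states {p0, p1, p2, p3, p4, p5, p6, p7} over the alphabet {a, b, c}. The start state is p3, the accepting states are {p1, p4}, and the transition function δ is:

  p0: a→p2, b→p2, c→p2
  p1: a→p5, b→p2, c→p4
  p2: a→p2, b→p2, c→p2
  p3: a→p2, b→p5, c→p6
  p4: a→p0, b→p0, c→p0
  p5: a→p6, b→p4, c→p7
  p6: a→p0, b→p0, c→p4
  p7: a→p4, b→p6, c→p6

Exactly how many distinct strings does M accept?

6

The useful subgraph on states {p3, p4, p5, p6, p7} is acyclic, so L(M) is finite; the longest accepting path visits 5 useful states, giving maximum string length 4.
Counting accepting paths from p3 by length: 2 of length 2, 2 of length 3, 2 of length 4. Total 6.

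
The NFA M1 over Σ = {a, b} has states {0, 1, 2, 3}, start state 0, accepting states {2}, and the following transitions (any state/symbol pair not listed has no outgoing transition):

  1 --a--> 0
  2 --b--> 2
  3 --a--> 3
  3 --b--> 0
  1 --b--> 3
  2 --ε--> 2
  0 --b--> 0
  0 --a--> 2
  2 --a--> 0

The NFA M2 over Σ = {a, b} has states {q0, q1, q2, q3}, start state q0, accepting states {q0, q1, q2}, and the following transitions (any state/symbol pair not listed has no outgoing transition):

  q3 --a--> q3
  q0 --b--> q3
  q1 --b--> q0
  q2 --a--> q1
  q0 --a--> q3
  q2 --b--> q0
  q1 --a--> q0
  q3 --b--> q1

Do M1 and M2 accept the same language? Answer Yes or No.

No

The string a is accepted by M1 but rejected by M2.
So L(M1) ≠ L(M2).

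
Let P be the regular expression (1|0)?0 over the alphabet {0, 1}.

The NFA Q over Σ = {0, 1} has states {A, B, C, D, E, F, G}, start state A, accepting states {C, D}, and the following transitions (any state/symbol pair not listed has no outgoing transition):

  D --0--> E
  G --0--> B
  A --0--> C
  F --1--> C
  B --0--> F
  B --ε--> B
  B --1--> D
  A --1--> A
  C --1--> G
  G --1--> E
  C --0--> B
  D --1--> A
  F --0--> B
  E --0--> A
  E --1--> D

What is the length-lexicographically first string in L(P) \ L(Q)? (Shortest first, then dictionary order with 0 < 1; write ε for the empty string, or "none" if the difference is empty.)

The string 00 is accepted by P but not by Q.
No shorter string lies in the difference, and 00 is the lexicographically first length-2 string in L(P) \ L(Q).

00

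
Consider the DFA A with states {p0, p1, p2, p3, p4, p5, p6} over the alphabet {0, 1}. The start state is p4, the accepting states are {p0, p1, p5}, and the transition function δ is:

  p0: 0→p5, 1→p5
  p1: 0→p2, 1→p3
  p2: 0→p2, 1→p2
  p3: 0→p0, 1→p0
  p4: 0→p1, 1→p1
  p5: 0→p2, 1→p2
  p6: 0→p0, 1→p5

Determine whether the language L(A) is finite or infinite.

finite

The useful states (reachable from p4 and able to reach an accepting state) are {p0, p1, p3, p4, p5}.
Restricted to these states the transition graph has no cycle, so every accepting path has bounded length and L is finite.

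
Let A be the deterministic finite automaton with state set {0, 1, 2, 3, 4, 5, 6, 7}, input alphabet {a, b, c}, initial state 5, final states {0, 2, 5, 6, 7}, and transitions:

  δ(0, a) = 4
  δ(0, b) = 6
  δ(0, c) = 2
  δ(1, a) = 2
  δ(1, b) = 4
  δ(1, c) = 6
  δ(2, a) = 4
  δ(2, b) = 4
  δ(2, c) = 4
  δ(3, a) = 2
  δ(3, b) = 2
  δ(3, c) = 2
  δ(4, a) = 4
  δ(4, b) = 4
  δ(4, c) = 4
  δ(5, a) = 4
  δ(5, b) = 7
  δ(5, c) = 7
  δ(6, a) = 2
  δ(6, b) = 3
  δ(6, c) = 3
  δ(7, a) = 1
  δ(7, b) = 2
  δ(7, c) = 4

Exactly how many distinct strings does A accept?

The useful subgraph on states {1, 2, 3, 5, 6, 7} is acyclic, so L(A) is finite; the longest accepting path visits 6 useful states, giving maximum string length 5.
Counting accepting paths from 5 by length: 1 of length 0, 2 of length 1, 2 of length 2, 4 of length 3, 2 of length 4, 12 of length 5. Total 23.

23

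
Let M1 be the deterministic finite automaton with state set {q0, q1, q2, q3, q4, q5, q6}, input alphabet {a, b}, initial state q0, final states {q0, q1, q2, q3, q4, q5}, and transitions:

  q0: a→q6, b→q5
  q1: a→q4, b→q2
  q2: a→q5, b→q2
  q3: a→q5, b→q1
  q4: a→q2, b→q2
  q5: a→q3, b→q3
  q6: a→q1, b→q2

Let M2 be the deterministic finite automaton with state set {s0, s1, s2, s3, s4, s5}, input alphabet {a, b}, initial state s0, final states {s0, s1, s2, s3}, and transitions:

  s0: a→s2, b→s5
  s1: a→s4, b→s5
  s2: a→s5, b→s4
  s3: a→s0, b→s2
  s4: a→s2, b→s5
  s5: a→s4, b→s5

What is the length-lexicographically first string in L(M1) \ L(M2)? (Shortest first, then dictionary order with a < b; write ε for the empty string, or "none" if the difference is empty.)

The string b is accepted by M1 but not by M2.
No shorter string lies in the difference, and b is the lexicographically first length-1 string in L(M1) \ L(M2).

b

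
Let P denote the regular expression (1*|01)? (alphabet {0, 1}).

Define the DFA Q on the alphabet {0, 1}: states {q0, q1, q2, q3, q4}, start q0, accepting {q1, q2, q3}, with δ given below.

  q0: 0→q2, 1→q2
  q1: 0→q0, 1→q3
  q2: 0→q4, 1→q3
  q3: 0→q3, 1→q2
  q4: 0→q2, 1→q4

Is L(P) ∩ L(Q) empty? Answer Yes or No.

The string 1 is accepted by both P and Q.
Hence L(P) ∩ L(Q) ≠ ∅.

No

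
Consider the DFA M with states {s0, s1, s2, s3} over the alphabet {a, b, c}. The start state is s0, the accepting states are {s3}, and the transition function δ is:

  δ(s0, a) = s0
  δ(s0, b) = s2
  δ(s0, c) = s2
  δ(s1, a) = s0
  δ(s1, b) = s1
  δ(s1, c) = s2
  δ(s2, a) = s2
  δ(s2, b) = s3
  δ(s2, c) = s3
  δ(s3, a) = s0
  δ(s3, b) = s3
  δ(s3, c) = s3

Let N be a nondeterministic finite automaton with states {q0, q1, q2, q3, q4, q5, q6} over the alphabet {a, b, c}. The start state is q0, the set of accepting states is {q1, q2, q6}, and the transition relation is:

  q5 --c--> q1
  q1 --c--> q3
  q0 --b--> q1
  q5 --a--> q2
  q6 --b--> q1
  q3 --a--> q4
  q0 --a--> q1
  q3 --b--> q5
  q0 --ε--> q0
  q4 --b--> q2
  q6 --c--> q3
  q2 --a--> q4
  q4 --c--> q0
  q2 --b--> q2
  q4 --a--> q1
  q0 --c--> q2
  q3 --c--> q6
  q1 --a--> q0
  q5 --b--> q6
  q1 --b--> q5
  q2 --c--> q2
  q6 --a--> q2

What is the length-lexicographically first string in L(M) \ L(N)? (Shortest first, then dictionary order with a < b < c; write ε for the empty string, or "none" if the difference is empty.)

bb

The string bb is accepted by M but not by N.
No shorter string lies in the difference, and bb is the lexicographically first length-2 string in L(M) \ L(N).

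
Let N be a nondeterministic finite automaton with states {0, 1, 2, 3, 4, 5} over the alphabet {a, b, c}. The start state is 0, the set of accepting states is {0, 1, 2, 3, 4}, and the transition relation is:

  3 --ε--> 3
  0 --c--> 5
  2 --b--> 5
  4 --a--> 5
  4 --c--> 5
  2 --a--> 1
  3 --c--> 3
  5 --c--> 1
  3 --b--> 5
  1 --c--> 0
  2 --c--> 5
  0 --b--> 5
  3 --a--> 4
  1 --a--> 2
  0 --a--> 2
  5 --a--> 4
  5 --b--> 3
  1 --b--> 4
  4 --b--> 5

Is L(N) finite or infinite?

infinite

State 0 is reachable from the start and can reach an accepting state, and it lies on the cycle 0 → 2 → 1 → 0.
Traversing that cycle any number of times yields accepted strings of unbounded length, so the language is infinite.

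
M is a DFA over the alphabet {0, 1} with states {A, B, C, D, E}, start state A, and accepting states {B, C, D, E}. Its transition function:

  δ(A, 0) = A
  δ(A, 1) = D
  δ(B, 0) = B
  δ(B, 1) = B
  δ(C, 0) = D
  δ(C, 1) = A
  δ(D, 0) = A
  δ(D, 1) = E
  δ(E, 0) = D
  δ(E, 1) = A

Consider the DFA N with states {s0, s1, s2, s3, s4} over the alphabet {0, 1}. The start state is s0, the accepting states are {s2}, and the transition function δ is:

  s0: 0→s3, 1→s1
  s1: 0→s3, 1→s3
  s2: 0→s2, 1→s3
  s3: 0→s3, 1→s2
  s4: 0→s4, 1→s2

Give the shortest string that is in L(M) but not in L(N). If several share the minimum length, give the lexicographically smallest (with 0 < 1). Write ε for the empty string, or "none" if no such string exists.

The string 1 is accepted by M but not by N.
No shorter string lies in the difference, and 1 is the lexicographically first length-1 string in L(M) \ L(N).

1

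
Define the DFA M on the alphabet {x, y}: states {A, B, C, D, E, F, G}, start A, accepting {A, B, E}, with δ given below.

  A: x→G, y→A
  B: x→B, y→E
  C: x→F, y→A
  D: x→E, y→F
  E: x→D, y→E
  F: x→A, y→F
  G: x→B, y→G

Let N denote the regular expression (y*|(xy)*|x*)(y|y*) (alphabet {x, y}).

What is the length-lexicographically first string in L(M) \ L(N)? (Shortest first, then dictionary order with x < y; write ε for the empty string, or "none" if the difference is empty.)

xyx

The string xyx is accepted by M but not by N.
No shorter string lies in the difference, and xyx is the lexicographically first length-3 string in L(M) \ L(N).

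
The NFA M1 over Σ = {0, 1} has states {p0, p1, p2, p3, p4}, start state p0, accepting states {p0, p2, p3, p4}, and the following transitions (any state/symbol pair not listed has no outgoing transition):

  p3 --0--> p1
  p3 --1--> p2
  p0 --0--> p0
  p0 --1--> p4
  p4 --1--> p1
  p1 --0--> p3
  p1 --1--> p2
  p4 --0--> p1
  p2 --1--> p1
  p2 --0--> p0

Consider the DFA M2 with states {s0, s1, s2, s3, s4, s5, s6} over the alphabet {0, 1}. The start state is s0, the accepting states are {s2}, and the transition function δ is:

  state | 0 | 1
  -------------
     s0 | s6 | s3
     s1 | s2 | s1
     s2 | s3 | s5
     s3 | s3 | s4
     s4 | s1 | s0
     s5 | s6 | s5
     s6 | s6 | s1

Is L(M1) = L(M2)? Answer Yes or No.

No

The empty string ε is accepted by M1 but rejected by M2.
So L(M1) ≠ L(M2).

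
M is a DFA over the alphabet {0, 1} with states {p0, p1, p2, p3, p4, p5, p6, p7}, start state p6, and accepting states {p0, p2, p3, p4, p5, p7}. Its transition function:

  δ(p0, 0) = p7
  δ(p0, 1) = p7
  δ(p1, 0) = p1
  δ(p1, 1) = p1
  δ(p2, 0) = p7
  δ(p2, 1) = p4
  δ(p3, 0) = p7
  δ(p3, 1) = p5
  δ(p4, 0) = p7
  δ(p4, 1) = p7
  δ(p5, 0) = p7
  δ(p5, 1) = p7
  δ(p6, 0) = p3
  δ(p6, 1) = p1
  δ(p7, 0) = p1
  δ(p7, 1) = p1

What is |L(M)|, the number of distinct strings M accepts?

5

The useful subgraph on states {p3, p5, p6, p7} is acyclic, so L(M) is finite; the longest accepting path visits 4 useful states, giving maximum string length 3.
Counting accepting paths from p6 by length: 1 of length 1, 2 of length 2, 2 of length 3. Total 5.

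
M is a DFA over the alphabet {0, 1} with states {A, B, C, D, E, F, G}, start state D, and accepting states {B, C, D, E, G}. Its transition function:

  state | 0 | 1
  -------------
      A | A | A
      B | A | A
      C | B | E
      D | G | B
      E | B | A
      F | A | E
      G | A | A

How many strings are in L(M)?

3

The useful subgraph on states {B, D, G} is acyclic, so L(M) is finite; the longest accepting path visits 2 useful states, giving maximum string length 1.
Counting accepting paths from D by length: 1 of length 0, 2 of length 1. Total 3.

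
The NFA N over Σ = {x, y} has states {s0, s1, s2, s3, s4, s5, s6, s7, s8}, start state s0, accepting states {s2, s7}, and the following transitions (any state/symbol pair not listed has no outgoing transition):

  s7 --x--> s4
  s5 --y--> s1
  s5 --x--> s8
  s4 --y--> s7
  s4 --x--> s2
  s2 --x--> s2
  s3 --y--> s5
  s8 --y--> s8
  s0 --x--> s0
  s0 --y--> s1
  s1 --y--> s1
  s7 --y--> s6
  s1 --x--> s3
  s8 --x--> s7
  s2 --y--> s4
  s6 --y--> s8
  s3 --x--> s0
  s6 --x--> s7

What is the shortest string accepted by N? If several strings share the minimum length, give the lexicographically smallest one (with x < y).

A breadth-first search from s0 reaches an accepting state first via the path s0 → s1 → s3 → s5 → s8 → s7 on input yxyxx.
No string of length < 5 is accepted (BFS exhausts all shorter strings without reaching an accepting state), and yxyxx is the lexicographically least accepting string of length 5.

yxyxx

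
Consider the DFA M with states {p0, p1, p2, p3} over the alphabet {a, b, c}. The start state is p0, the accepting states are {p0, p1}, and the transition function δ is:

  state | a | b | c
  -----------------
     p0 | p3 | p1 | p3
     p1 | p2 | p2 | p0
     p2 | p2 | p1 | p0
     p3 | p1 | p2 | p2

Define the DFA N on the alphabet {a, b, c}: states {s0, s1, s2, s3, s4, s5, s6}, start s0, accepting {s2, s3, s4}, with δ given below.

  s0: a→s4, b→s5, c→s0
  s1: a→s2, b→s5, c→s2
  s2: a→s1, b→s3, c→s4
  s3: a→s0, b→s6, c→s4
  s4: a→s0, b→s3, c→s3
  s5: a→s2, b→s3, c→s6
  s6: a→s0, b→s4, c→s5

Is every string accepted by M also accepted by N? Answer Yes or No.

No

The empty string ε is in L(M) but not in L(N).
So L(M) ⊄ L(N).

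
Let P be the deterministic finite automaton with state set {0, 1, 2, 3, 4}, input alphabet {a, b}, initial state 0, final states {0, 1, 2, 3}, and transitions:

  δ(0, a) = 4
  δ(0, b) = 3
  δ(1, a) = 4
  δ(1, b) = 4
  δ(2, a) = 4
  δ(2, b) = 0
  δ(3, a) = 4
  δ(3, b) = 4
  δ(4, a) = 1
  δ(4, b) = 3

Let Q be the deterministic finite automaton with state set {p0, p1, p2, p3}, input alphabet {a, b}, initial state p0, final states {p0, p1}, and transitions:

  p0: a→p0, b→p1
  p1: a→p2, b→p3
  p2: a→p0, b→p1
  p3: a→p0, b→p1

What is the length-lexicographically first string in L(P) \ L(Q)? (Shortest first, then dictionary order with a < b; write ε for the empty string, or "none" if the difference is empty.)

The string aaba is accepted by P but not by Q.
No shorter string lies in the difference, and aaba is the lexicographically first length-4 string in L(P) \ L(Q).

aaba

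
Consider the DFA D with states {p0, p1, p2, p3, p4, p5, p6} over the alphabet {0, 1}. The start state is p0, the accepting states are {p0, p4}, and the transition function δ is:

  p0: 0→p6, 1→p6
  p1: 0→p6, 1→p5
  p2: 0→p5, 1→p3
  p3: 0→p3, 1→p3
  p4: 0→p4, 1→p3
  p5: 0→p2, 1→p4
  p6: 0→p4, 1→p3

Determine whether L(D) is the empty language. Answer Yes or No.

The empty string ε is accepted: the run p0 ends in the accepting state p0.
Since at least one string is accepted, L(D) is not empty.

No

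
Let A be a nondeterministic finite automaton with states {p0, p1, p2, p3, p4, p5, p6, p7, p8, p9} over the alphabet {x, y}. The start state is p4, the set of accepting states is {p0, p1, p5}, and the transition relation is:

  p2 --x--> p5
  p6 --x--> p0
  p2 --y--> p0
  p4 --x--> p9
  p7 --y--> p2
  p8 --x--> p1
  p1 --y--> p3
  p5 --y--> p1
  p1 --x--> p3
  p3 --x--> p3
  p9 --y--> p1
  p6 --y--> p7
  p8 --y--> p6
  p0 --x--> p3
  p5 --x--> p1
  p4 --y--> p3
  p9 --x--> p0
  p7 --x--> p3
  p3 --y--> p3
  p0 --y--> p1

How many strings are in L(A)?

The useful subgraph on states {p0, p1, p4, p9} is acyclic, so L(A) is finite; the longest accepting path visits 4 useful states, giving maximum string length 3.
Counting accepting paths from p4 by length: 2 of length 2, 1 of length 3. Total 3.

3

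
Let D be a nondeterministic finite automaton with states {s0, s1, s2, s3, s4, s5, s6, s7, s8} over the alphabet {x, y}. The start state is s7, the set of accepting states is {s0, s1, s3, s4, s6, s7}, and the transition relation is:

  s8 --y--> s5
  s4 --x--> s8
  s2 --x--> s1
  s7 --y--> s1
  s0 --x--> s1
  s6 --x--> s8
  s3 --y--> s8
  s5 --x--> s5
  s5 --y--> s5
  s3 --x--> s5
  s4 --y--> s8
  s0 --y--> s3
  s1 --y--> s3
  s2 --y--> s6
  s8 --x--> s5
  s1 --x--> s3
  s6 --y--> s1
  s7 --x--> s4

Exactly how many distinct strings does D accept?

The useful subgraph on states {s1, s3, s4, s7} is acyclic, so L(D) is finite; the longest accepting path visits 3 useful states, giving maximum string length 2.
Counting accepting paths from s7 by length: 1 of length 0, 2 of length 1, 2 of length 2. Total 5.

5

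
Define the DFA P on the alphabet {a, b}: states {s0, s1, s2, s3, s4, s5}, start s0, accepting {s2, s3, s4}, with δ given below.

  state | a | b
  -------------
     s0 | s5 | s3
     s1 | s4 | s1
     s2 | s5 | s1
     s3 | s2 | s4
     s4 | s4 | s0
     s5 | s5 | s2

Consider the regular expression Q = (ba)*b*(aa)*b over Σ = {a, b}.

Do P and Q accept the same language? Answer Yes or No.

No

The string ab is accepted by P but rejected by Q.
So L(P) ≠ L(Q).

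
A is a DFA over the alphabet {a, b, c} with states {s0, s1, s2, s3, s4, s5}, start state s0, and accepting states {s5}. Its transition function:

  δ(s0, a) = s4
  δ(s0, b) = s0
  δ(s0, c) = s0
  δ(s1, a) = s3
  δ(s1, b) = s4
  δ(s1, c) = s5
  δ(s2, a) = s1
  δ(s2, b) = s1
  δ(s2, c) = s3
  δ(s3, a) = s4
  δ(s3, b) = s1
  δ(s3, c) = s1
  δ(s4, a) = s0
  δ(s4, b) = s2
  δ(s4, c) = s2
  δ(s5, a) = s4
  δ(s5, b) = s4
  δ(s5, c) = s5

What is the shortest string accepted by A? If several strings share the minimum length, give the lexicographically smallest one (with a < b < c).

abac

A breadth-first search from s0 reaches an accepting state first via the path s0 → s4 → s2 → s1 → s5 on input abac.
No string of length < 4 is accepted (BFS exhausts all shorter strings without reaching an accepting state), and abac is the lexicographically least accepting string of length 4.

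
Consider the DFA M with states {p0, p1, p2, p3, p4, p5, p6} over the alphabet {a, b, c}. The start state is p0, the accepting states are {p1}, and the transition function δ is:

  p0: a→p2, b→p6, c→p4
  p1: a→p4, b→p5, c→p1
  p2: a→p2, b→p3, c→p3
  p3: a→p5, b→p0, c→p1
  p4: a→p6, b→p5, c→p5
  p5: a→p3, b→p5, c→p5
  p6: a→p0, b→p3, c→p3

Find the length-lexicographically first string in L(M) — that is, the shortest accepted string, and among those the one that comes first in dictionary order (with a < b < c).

A breadth-first search from p0 reaches an accepting state first via the path p0 → p2 → p3 → p1 on input abc.
No string of length < 3 is accepted (BFS exhausts all shorter strings without reaching an accepting state), and abc is the lexicographically least accepting string of length 3.

abc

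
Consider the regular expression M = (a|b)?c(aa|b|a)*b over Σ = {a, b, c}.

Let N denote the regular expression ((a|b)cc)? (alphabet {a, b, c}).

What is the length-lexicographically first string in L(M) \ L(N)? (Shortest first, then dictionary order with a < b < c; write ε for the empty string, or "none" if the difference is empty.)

cb

The string cb is accepted by M but not by N.
No shorter string lies in the difference, and cb is the lexicographically first length-2 string in L(M) \ L(N).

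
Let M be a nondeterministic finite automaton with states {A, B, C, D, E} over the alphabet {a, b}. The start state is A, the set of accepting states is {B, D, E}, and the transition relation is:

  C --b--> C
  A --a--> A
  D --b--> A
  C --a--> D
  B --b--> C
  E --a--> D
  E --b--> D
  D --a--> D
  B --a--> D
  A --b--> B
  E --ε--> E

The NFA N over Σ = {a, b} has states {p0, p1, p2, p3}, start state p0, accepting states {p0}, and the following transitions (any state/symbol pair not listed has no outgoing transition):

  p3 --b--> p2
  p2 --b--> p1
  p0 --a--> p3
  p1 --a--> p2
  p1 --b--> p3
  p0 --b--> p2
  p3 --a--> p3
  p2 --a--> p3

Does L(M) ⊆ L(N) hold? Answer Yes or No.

No

The string b is in L(M) but not in L(N).
So L(M) ⊄ L(N).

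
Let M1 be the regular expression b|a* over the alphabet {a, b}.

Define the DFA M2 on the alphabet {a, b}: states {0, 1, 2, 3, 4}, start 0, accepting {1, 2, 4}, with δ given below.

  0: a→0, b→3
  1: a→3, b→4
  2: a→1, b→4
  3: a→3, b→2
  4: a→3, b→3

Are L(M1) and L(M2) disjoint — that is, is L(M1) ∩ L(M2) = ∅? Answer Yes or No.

Yes

Converting the expression M1 to a DFA (subset construction, then merging equivalent states) gives the minimal DFA with states {r0, r1, r2, r3}, start state r0, accepting states {r0, r1, r2} and transitions r0: a→r1, b→r2; r1: a→r1, b→r3; r2: a→r3, b→r3; r3: a→r3, b→r3.
Exploring the product automaton M1 × M2 from the start pair (r0, 0), following both machines on each input symbol, reaches 7 state pairs: (r0, 0), (r1, 0), (r2, 3), (r3, 3), (r3, 2), (r3, 1), (r3, 4).
M1 accepts in {r0, r1, r2} and M2 accepts in {1, 2, 4}; no reachable pair has both components accepting, so no string drives both machines to acceptance simultaneously and L(M1) ∩ L(M2) = ∅.
So no string is accepted by both, and the intersection is empty.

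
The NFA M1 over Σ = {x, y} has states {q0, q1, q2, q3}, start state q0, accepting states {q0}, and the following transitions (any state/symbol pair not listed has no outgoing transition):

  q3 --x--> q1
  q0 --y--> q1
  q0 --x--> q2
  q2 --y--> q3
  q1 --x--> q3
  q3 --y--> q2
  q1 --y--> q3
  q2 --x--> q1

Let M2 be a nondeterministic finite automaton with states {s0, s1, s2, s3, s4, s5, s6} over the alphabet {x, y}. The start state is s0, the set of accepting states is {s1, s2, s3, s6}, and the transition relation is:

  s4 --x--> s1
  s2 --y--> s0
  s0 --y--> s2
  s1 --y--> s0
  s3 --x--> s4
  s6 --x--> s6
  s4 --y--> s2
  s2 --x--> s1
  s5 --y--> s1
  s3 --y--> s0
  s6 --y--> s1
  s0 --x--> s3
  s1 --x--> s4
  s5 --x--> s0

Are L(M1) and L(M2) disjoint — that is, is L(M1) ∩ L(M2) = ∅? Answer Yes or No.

Yes

Exploring the product automaton M1 × M2 from the start pair (q0, s0), following both machines on each input symbol, reaches 12 state pairs: (q0, s0), (q2, s3), (q1, s2), (q1, s4), (q3, s0), (q3, s1), (q3, s2), (q1, s3), (q2, s2), (q2, s0), (q1, s1), (q3, s4).
M1 accepts in {q0} and M2 accepts in {s1, s2, s3, s6}; no reachable pair has both components accepting, so no string drives both machines to acceptance simultaneously and L(M1) ∩ L(M2) = ∅.
So no string is accepted by both, and the intersection is empty.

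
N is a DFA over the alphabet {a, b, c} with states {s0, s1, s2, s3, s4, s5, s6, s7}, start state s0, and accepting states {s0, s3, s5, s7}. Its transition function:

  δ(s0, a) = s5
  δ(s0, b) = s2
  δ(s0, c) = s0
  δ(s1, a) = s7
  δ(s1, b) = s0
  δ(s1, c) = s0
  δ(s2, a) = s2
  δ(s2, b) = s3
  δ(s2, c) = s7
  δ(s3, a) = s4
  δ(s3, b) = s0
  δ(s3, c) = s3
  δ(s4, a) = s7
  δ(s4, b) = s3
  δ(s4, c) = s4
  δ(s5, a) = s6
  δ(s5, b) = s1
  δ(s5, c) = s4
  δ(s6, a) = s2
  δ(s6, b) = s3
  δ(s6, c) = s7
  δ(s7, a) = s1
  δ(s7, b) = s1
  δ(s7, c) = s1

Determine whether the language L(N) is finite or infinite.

State s0 is reachable from the start and can reach an accepting state, and it lies on the cycle s0 → s0.
Traversing that cycle any number of times yields accepted strings of unbounded length, so the language is infinite.

infinite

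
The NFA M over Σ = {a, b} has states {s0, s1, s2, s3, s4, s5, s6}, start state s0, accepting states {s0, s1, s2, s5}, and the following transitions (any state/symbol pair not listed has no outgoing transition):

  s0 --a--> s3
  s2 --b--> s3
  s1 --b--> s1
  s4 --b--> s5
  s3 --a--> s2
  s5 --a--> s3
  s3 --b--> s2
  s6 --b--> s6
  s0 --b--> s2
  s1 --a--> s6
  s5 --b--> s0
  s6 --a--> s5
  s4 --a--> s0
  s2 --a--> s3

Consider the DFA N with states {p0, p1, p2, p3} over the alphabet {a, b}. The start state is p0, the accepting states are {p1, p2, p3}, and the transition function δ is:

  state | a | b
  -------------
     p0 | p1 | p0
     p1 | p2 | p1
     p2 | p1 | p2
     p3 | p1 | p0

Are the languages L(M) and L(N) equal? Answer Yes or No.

No

The empty string ε is accepted by M but rejected by N.
So L(M) ≠ L(N).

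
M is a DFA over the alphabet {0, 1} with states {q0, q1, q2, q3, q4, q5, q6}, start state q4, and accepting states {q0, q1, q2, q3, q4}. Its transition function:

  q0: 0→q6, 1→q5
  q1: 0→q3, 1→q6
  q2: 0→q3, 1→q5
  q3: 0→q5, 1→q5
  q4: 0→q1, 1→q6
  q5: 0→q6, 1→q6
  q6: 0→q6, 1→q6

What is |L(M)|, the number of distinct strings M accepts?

3

The useful subgraph on states {q1, q3, q4} is acyclic, so L(M) is finite; the longest accepting path visits 3 useful states, giving maximum string length 2.
Counting accepting paths from q4 by length: 1 of length 0, 1 of length 1, 1 of length 2. Total 3.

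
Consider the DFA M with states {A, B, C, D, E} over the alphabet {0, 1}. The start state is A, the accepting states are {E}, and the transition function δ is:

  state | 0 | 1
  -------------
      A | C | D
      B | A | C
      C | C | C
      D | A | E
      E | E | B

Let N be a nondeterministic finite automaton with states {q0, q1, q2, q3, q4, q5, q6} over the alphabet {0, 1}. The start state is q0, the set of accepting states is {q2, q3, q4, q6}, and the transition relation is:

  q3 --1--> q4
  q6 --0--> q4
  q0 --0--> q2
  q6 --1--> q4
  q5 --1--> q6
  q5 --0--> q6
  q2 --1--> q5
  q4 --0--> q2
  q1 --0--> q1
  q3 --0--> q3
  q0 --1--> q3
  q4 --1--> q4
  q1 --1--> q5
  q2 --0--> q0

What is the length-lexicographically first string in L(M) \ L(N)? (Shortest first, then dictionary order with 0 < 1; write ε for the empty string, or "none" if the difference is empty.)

1100

The string 1100 is accepted by M but not by N.
No shorter string lies in the difference, and 1100 is the lexicographically first length-4 string in L(M) \ L(N).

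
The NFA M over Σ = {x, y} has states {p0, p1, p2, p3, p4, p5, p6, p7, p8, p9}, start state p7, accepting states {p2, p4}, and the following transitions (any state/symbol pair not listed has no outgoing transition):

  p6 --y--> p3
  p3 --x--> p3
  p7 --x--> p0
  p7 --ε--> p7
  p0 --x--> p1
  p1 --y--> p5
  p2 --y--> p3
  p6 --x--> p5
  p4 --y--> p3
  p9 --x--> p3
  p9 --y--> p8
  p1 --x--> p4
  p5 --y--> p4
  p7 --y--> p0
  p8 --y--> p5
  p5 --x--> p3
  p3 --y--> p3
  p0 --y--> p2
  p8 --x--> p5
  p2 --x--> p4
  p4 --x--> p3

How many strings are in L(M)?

The useful subgraph on states {p0, p1, p2, p4, p5, p7} is acyclic, so L(M) is finite; the longest accepting path visits 5 useful states, giving maximum string length 4.
Counting accepting paths from p7 by length: 2 of length 2, 4 of length 3, 2 of length 4. Total 8.

8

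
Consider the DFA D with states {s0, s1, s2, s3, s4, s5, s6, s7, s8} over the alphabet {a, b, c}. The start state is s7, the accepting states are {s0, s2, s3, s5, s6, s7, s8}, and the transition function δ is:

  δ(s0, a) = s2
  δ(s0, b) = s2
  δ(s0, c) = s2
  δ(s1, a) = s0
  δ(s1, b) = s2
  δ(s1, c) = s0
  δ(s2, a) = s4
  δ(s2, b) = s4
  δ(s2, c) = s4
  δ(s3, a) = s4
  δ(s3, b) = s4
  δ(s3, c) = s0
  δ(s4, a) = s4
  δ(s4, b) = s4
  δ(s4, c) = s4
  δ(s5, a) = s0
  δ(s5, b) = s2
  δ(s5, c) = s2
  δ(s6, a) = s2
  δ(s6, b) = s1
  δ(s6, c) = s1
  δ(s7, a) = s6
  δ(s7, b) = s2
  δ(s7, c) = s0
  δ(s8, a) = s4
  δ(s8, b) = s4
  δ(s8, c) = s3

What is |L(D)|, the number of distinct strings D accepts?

26

The useful subgraph on states {s0, s1, s2, s6, s7} is acyclic, so L(D) is finite; the longest accepting path visits 5 useful states, giving maximum string length 4.
Counting accepting paths from s7 by length: 1 of length 0, 3 of length 1, 4 of length 2, 6 of length 3, 12 of length 4. Total 26.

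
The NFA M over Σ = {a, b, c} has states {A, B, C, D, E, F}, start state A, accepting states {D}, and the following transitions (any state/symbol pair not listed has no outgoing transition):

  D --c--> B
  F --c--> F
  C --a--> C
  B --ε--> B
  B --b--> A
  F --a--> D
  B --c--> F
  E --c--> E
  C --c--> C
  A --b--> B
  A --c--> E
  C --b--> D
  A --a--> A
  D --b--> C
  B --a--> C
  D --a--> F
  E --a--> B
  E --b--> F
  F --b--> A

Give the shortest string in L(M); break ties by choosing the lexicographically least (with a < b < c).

bab

A breadth-first search from A reaches an accepting state first via the path A → B → C → D on input bab.
No string of length < 3 is accepted (BFS exhausts all shorter strings without reaching an accepting state), and bab is the lexicographically least accepting string of length 3.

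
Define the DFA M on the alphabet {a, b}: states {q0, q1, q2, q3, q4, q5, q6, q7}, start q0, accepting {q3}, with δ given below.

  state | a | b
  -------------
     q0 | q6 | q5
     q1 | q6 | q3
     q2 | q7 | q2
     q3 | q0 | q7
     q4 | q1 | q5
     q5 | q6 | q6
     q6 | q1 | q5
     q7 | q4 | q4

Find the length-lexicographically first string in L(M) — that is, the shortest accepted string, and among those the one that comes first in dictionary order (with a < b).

aab

A breadth-first search from q0 reaches an accepting state first via the path q0 → q6 → q1 → q3 on input aab.
No string of length < 3 is accepted (BFS exhausts all shorter strings without reaching an accepting state), and aab is the lexicographically least accepting string of length 3.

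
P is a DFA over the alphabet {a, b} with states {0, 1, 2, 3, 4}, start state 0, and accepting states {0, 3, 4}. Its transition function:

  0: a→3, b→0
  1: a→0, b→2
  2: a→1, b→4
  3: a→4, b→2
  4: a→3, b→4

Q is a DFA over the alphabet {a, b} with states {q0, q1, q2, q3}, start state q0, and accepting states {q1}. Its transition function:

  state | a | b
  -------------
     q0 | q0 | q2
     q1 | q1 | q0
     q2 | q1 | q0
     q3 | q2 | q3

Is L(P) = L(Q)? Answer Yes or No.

No

The empty string ε is accepted by P but rejected by Q.
So L(P) ≠ L(Q).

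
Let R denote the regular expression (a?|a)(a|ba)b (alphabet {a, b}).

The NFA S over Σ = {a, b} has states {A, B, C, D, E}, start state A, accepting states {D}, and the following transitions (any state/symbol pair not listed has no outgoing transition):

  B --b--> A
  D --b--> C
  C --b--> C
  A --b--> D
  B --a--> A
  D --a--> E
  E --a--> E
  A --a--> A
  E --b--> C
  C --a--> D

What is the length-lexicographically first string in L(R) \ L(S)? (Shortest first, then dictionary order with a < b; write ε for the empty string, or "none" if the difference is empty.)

bab

The string bab is accepted by R but not by S.
No shorter string lies in the difference, and bab is the lexicographically first length-3 string in L(R) \ L(S).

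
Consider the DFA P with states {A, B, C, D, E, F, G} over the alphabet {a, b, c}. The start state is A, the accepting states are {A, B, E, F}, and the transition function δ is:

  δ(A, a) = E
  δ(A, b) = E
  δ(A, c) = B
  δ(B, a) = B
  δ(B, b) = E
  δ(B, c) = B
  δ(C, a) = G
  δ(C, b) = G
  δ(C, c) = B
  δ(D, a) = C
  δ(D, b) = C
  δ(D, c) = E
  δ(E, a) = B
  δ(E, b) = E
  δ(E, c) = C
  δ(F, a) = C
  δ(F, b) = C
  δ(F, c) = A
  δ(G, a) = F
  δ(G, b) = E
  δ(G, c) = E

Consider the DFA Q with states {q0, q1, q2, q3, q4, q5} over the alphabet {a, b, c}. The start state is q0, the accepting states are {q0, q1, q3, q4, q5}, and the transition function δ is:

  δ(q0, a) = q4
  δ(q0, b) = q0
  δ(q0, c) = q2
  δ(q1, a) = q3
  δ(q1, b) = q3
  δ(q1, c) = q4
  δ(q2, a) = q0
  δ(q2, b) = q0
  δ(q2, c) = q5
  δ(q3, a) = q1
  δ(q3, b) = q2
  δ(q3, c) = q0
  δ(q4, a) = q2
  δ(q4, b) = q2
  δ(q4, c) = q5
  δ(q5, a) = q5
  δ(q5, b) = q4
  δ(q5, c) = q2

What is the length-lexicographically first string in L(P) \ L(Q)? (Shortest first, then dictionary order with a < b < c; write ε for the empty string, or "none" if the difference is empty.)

c

The string c is accepted by P but not by Q.
No shorter string lies in the difference, and c is the lexicographically first length-1 string in L(P) \ L(Q).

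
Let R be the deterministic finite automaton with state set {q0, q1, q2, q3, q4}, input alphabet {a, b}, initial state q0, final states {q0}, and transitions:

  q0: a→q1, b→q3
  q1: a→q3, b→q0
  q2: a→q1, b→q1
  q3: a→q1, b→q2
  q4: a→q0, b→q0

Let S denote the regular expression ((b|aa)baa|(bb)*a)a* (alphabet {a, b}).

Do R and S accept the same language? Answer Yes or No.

No

The empty string ε is accepted by R but rejected by S.
So L(R) ≠ L(S).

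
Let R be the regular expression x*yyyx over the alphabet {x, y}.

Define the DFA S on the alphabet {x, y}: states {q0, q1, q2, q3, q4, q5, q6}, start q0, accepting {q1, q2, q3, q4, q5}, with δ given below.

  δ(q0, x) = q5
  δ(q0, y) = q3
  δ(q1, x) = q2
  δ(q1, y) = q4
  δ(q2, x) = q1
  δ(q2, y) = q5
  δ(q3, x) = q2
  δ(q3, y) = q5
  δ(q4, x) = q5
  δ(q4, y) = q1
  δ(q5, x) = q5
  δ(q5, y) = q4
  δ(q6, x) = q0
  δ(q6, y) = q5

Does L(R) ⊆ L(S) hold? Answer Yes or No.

Converting the expression R to a DFA (subset construction, then merging equivalent states) gives the minimal DFA with states {r0, r1, r2, r3, r4, r5}, start state r0, accepting states {r5} and transitions r0: x→r0, y→r1; r1: x→r2, y→r3; r2: x→r2, y→r2; r3: x→r2, y→r4; r4: x→r5, y→r2; r5: x→r2, y→r2.
Exploring the product automaton R × S from the start pair (r0, q0), following both machines on each input symbol, reaches 12 state pairs: (r0, q0), (r0, q5), (r1, q3), (r1, q4), (r2, q2), (r3, q5), (r2, q5), (r3, q1), (r2, q1), (r4, q4), (r2, q4), (r5, q5).
R accepts in {r5} and S accepts in {q1, q2, q3, q4, q5}. The reachable pairs whose R-component is accepting are (r5, q5); in each of them the S-component is accepting too, so the product for L(R) \ L(S) (R-component accepting, S-component rejecting) has no reachable accepting pair and the difference is empty.
Hence every string in L(R) is also in L(S).

Yes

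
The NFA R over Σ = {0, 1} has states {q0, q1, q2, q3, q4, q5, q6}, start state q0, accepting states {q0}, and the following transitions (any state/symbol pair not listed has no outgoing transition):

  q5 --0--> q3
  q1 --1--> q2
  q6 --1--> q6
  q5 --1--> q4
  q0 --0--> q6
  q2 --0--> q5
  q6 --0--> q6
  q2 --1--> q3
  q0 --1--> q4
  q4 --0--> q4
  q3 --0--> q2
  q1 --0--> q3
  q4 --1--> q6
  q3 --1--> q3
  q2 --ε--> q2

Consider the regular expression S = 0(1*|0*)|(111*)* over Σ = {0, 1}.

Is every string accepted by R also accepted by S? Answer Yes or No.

Yes

Converting the expression S to a DFA (subset construction, then merging equivalent states) gives the minimal DFA with states {s0, s1, s2, s3, s4, s5}, start state s0, accepting states {s0, s1, s3, s4} and transitions s0: 0→s1, 1→s2; s1: 0→s3, 1→s4; s2: 0→s5, 1→s4; s3: 0→s3, 1→s5; s4: 0→s5, 1→s4; s5: 0→s5, 1→s5.
Exploring the product automaton R × S from the start pair (q0, s0), following both machines on each input symbol, reaches 7 state pairs: (q0, s0), (q6, s1), (q4, s2), (q6, s3), (q6, s4), (q4, s5), (q6, s5).
R accepts in {q0} and S accepts in {s0, s1, s3, s4}. The reachable pairs whose R-component is accepting are (q0, s0); in each of them the S-component is accepting too, so the product for L(R) \ L(S) (R-component accepting, S-component rejecting) has no reachable accepting pair and the difference is empty.
Hence every string in L(R) is also in L(S).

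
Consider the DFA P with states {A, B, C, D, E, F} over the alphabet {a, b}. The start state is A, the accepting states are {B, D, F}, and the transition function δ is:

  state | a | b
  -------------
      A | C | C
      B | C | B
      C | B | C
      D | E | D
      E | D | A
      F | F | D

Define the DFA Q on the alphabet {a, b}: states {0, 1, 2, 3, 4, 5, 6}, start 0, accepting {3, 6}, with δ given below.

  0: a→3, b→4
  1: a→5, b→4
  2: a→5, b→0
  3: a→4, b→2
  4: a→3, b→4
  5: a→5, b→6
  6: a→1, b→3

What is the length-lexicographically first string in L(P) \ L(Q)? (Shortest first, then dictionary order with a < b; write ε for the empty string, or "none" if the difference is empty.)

aa

The string aa is accepted by P but not by Q.
No shorter string lies in the difference, and aa is the lexicographically first length-2 string in L(P) \ L(Q).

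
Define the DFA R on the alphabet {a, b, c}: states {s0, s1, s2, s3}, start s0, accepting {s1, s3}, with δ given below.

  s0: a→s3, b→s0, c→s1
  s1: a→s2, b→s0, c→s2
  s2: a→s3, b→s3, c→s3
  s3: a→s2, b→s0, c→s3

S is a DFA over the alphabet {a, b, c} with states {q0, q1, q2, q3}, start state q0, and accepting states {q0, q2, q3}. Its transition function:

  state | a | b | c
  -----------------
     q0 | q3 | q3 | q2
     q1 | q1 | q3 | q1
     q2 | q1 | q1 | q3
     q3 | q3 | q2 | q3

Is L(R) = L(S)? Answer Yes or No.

The string aba is accepted by R but rejected by S.
So L(R) ≠ L(S).

No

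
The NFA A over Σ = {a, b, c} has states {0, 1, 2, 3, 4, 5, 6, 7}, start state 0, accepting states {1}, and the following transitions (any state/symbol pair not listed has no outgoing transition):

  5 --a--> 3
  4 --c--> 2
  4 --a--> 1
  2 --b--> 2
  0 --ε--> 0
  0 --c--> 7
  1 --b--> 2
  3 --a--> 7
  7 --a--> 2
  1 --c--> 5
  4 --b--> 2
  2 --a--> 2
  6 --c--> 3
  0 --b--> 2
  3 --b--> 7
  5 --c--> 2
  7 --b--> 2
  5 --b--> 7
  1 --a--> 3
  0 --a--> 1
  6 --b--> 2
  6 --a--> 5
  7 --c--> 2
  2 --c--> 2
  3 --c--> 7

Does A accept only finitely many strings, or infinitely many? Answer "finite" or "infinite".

The useful states (reachable from 0 and able to reach an accepting state) are {0, 1}.
Restricted to these states the transition graph has no cycle, so every accepting path has bounded length and L is finite.

finite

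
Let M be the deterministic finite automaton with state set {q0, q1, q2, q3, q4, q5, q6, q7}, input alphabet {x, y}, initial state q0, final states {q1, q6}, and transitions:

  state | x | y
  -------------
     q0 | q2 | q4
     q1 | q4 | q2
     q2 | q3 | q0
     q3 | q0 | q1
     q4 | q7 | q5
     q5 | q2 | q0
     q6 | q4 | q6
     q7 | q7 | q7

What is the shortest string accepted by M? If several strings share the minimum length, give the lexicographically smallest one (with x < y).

A breadth-first search from q0 reaches an accepting state first via the path q0 → q2 → q3 → q1 on input xxy.
No string of length < 3 is accepted (BFS exhausts all shorter strings without reaching an accepting state), and xxy is the lexicographically least accepting string of length 3.

xxy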